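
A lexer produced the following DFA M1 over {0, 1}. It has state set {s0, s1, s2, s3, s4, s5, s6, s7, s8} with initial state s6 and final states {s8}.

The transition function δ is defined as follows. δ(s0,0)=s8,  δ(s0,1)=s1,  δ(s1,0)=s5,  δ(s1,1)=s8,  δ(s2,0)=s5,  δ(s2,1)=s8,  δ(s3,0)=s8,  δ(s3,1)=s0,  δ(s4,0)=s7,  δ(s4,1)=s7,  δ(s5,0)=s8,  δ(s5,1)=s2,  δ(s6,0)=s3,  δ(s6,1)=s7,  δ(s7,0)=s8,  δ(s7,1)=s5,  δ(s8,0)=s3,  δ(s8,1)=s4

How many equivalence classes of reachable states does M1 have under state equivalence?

5

Every state is reachable, so we keep all 9.
Initial partition by acceptance: {s8} | {s0,s1,s2,s3,s4,s5,s6,s7}.
Split {s0,s1,s2,s3,s4,s5,s6,s7} by δ(·,0) → {s0,s3,s5,s7} and {s1,s2,s4,s6}.
Split {s0,s3,s5,s7} by δ(·,1) → {s0,s5} and {s3,s7}.
Refine {s1,s2,s4,s6} on symbol 0: members go to different blocks, giving {s1,s2} and {s4,s6}.
Stable partition: {s8} | {s0,s5} | {s1,s2} | {s3,s7} | {s4,s6} — 5 equivalence classes.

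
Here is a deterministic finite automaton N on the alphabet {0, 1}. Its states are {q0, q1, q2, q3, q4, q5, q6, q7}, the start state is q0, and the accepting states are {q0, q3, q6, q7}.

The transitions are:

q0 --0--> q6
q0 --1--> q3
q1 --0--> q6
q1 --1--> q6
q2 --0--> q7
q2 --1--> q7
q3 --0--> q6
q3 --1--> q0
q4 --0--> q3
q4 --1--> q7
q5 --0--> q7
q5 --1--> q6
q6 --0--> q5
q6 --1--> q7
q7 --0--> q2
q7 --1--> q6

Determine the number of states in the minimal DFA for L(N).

First remove the unreachable states {q1,q4}; 6 states remain.
Start with accepting vs non-accepting: {q0,q3,q6,q7} | {q2,q5}.
Split {q0,q3,q6,q7} by δ(·,0) → {q0,q3} and {q6,q7}.
Stable partition: {q0,q3} | {q2,q5} | {q6,q7} — 3 equivalence classes.

3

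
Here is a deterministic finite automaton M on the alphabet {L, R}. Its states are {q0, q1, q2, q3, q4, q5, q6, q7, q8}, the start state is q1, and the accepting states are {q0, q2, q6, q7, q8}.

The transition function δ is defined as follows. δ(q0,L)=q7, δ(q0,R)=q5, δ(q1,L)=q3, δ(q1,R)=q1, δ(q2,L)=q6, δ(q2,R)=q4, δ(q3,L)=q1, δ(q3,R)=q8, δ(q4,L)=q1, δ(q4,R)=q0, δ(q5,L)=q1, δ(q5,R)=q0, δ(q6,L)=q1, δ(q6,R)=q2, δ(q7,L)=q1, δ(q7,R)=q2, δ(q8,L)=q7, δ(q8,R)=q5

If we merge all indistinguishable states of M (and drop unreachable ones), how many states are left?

4

Initial partition by acceptance: {q0,q2,q6,q7,q8} | {q1,q3,q4,q5}.
Refine {q0,q2,q6,q7,q8} on symbol L: members go to different blocks, giving {q0,q2,q8} and {q6,q7}.
Refine {q1,q3,q4,q5} on symbol R: members go to different blocks, giving {q3,q4,q5} and {q1}.
No further refinement is possible. Final partition (4 blocks): {q0,q2,q8} | {q3,q4,q5} | {q6,q7} | {q1}.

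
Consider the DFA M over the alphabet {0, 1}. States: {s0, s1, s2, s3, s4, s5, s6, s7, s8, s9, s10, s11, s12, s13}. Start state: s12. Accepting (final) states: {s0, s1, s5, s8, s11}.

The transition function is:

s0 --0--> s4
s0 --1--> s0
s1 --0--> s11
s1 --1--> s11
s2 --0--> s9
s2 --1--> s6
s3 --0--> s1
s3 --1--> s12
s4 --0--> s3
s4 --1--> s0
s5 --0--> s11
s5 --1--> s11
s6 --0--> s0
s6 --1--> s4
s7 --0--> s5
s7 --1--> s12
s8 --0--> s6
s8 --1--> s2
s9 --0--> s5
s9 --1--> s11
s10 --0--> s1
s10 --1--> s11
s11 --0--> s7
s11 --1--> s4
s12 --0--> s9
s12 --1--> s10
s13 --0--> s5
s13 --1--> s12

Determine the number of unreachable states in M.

4

No path from s12 leads to s2, s6, s8, s13; the other 10 states are all reachable.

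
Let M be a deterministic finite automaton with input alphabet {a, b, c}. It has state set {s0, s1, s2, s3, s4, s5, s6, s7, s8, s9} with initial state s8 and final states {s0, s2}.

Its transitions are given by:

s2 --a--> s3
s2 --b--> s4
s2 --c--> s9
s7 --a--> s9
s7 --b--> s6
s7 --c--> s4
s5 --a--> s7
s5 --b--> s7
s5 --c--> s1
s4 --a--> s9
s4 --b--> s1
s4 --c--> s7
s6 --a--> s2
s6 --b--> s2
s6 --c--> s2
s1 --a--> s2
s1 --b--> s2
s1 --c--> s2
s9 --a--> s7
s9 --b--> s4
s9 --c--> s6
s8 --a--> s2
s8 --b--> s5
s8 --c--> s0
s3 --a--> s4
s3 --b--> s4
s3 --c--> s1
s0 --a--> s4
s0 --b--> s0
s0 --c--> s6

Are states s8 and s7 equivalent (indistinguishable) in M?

P0 = {s0,s2} | {s1,s3,s4,s5,s6,s7,s8,s9}.
Split {s0,s2} by δ(·,b) → {s0} and {s2}.
Refine {s1,s3,s4,s5,s6,s7,s8,s9} on symbol a: members go to different blocks, giving {s3,s4,s5,s7,s9} and {s1,s6,s8}.
Refine {s3,s4,s5,s7,s9} on symbol b: members go to different blocks, giving {s3,s5,s9} and {s4,s7}.
Refine {s1,s6,s8} on symbol b: members go to different blocks, giving {s1,s6} and {s8}.
Stable partition: {s0} | {s3,s5,s9} | {s2} | {s1,s6} | {s4,s7} | {s8} — 6 equivalence classes.
s8 and s7 end up in different blocks, so they are distinguishable. For instance, the string 'a' is accepted from only s8.

No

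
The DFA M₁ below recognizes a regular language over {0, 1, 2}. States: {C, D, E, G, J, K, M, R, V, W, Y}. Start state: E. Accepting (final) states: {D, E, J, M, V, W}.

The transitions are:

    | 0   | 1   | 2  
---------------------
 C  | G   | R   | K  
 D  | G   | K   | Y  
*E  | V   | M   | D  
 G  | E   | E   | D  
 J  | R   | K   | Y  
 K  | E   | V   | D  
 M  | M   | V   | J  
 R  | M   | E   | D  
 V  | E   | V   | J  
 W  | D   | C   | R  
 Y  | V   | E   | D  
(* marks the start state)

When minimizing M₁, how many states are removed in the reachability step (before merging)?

2

Starting at E and following transitions, the reachable set is {D, E, G, J, K, M, R, V, Y}. That leaves C, W unreachable — 2 in total.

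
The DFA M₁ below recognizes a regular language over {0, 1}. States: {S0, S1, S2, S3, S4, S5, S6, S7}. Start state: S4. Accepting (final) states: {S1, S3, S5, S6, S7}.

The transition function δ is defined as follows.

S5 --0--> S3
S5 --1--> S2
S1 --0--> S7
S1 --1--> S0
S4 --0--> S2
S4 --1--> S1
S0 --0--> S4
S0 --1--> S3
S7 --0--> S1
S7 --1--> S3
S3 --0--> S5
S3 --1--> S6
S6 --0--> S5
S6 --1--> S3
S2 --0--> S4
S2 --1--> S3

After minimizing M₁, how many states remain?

All states are reachable from the start state.
Start with accepting vs non-accepting: {S1,S3,S5,S6,S7} | {S0,S2,S4}.
On input 1, block {S1,S3,S5,S6,S7} splits into {S3,S6,S7} and {S1,S5}.
Refine {S0,S2,S4} on symbol 1: members go to different blocks, giving {S0,S2} and {S4}.
No further refinement is possible. Final partition (4 blocks): {S3,S6,S7} | {S0,S2} | {S1,S5} | {S4}.

4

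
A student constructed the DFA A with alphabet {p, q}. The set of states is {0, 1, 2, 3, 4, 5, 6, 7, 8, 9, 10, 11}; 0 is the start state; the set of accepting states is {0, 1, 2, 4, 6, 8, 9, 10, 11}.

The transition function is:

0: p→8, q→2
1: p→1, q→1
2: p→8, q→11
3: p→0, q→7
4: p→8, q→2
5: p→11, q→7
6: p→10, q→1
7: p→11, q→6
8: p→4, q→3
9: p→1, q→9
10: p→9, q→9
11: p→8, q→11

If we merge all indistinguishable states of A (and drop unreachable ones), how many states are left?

First remove the unreachable states {5}; 11 states remain.
P0 = {0,1,2,4,6,8,9,10,11} | {3,7}.
Split {0,1,2,4,6,8,9,10,11} by δ(·,q) → {0,1,2,4,6,9,10,11} and {8}.
Split {0,1,2,4,6,9,10,11} by δ(·,p) → {0,2,4,11} and {1,6,9,10}.
Refine {3,7} on symbol q: members go to different blocks, giving {3} and {7}.
The partition is now stable with 5 blocks: {0,2,4,11} | {3} | {8} | {1,6,9,10} | {7}.

5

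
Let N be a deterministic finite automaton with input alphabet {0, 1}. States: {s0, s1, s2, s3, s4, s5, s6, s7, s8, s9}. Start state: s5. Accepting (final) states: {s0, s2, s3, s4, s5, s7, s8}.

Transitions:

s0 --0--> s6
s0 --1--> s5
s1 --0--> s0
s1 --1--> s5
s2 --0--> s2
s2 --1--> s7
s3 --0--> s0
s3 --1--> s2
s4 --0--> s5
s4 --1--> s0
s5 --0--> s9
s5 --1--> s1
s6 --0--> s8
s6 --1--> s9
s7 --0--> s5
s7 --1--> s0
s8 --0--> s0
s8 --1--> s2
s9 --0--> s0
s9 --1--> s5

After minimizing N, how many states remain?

7

Reachable states from the start: {s0,s1,s2,s5,s6,s7,s8,s9}. Unreachable: {s3,s4} — drop them.
Initial partition by acceptance: {s0,s2,s5,s7,s8} | {s1,s6,s9}.
On input 0, block {s0,s2,s5,s7,s8} splits into {s2,s7,s8} and {s0,s5}.
Split {s2,s7,s8} by δ(·,0) → {s7,s8} and {s2}.
On input 1, block {s7,s8} splits into {s7} and {s8}.
On input 0, block {s1,s6,s9} splits into {s1,s9} and {s6}.
On input 0, block {s0,s5} splits into {s0} and {s5}.
The partition is now stable with 7 blocks: {s7} | {s1,s9} | {s0} | {s2} | {s8} | {s6} | {s5}.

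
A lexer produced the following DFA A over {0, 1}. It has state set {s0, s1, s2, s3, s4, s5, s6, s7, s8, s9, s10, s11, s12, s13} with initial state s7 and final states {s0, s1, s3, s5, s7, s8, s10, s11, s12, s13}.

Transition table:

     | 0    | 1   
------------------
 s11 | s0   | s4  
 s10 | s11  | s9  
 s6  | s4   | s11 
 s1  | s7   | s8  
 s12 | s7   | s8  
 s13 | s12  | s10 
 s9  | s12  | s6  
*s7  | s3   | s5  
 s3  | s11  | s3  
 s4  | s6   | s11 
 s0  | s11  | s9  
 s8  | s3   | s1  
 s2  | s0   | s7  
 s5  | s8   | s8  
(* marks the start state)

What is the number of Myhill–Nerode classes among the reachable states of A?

7

States {s2,s10,s13} cannot be reached from the start state, so discard them.
Start with accepting vs non-accepting: {s0,s1,s3,s5,s7,s8,s11,s12} | {s4,s6,s9}.
Refine {s0,s1,s3,s5,s7,s8,s11,s12} on symbol 1: members go to different blocks, giving {s1,s3,s5,s7,s8,s12} and {s0,s11}.
On input 0, block {s1,s3,s5,s7,s8,s12} splits into {s1,s5,s7,s8,s12} and {s3}.
Refine {s1,s5,s7,s8,s12} on symbol 0: members go to different blocks, giving {s1,s5,s12} and {s7,s8}.
Split {s4,s6,s9} by δ(·,0) → {s4,s6} and {s9}.
Refine {s0,s11} on symbol 1: members go to different blocks, giving {s0} and {s11}.
No further refinement is possible. Final partition (7 blocks): {s1,s5,s12} | {s4,s6} | {s0} | {s3} | {s7,s8} | {s9} | {s11}.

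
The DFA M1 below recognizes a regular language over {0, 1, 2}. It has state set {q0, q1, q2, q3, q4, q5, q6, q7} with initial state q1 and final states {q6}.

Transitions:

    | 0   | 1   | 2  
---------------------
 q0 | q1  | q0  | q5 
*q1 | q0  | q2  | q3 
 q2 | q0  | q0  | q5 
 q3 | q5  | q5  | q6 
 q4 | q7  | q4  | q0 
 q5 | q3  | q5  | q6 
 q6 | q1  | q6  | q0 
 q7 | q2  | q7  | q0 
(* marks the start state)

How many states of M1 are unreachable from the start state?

No path from q1 leads to q4, q7; the other 6 states are all reachable.

2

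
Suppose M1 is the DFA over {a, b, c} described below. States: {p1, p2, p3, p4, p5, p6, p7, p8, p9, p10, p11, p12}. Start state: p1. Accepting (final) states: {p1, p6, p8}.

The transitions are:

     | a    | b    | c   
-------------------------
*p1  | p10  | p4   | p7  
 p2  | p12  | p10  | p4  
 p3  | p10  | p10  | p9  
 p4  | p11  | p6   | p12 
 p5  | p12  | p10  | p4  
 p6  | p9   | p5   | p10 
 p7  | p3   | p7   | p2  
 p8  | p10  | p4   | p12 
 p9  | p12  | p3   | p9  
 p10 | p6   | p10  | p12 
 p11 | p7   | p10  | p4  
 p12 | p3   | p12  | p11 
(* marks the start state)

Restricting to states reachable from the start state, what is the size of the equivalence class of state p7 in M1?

States {p8} cannot be reached from the start state, so discard them.
P0 = {p1,p6} | {p2,p3,p4,p5,p7,p9,p10,p11,p12}.
On input a, block {p2,p3,p4,p5,p7,p9,p10,p11,p12} splits into {p2,p3,p4,p5,p7,p9,p11,p12} and {p10}.
Refine {p1,p6} on symbol a: members go to different blocks, giving {p1} and {p6}.
Split {p2,p3,p4,p5,p7,p9,p11,p12} by δ(·,a) → {p2,p4,p5,p7,p9,p11,p12} and {p3}.
Refine {p2,p4,p5,p7,p9,p11,p12} on symbol a: members go to different blocks, giving {p2,p4,p5,p9,p11} and {p7,p12}.
Refine {p2,p4,p5,p9,p11} on symbol a: members go to different blocks, giving {p2,p5,p9,p11} and {p4}.
Refine {p2,p5,p9,p11} on symbol b: members go to different blocks, giving {p2,p5,p11} and {p9}.
Stable partition: {p1} | {p2,p5,p11} | {p10} | {p6} | {p3} | {p7,p12} | {p4} | {p9} — 8 equivalence classes.
The equivalence class containing p7 is {p7,p12}, of size 2.

2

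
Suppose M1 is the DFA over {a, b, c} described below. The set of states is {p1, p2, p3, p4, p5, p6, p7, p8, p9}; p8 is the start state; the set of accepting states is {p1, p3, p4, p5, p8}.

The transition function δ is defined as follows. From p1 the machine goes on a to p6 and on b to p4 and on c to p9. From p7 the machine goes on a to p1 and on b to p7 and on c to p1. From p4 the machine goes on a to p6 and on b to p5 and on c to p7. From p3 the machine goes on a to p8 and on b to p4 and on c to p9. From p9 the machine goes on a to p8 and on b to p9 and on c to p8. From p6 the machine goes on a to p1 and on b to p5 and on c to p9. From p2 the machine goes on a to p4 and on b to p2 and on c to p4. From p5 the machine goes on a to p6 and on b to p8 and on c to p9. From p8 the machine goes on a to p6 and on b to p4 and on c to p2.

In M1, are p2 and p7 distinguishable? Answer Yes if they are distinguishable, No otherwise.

Reachable states from the start: {p1,p2,p4,p5,p6,p7,p8,p9}. Unreachable: {p3} — drop them.
Start with accepting vs non-accepting: {p1,p4,p5,p8} | {p2,p6,p7,p9}.
On input b, block {p2,p6,p7,p9} splits into {p2,p7,p9} and {p6}.
No further refinement is possible. Final partition (3 blocks): {p1,p4,p5,p8} | {p2,p7,p9} | {p6}.
p2 and p7 lie in the same block of the stable partition, so they are equivalent — no string distinguishes them.

No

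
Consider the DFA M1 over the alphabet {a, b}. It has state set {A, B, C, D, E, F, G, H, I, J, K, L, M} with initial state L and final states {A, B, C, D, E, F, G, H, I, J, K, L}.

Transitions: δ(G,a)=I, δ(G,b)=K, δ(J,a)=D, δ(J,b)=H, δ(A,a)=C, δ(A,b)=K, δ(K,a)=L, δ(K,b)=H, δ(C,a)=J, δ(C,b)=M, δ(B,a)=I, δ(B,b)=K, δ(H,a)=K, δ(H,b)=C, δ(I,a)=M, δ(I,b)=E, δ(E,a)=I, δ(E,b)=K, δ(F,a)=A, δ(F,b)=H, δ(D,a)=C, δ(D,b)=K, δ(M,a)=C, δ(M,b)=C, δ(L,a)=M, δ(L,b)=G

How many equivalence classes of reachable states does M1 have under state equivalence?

Reachable states from the start: {C,D,E,G,H,I,J,K,L,M}. Unreachable: {A,B,F} — drop them.
Start with accepting vs non-accepting: {C,D,E,G,H,I,J,K,L} | {M}.
On input a, block {C,D,E,G,H,I,J,K,L} splits into {C,D,E,G,H,J,K} and {I,L}.
Split {C,D,E,G,H,J,K} by δ(·,a) → {C,D,H,J} and {E,G,K}.
Split {C,D,H,J} by δ(·,a) → {C,D,J} and {H}.
On input b, block {C,D,J} splits into {C} and {D} and {J}.
On input b, block {E,G,K} splits into {E,G} and {K}.
Stable partition: {C} | {M} | {I,L} | {E,G} | {H} | {D} | {J} | {K} — 8 equivalence classes.

8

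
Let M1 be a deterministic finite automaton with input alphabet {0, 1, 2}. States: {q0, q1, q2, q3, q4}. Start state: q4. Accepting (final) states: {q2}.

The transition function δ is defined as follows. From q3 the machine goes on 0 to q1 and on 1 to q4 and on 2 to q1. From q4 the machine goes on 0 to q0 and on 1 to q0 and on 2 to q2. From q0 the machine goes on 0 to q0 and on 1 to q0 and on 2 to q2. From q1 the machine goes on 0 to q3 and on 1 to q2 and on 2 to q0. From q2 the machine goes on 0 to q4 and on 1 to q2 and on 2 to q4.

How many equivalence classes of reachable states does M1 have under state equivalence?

2

States {q1,q3} cannot be reached from the start state, so discard them.
P0 = {q2} | {q0,q4}.
No further refinement is possible. Final partition (2 blocks): {q2} | {q0,q4}.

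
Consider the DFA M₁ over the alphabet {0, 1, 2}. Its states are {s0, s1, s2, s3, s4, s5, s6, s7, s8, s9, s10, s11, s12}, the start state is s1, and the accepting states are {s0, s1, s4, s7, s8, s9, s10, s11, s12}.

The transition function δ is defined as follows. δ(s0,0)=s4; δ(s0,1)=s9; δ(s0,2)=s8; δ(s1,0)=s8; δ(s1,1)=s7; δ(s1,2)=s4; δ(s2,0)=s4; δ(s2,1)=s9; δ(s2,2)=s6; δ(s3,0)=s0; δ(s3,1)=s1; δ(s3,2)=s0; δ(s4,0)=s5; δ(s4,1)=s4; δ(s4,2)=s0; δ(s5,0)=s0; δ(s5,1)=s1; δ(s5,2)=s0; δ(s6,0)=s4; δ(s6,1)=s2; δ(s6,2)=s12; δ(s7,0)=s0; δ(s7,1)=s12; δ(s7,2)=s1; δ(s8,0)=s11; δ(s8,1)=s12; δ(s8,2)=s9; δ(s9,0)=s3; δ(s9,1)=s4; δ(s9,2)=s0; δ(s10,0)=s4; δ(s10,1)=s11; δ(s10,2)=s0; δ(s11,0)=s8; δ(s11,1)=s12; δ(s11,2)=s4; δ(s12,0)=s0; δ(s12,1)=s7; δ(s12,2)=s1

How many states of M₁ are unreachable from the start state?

3

No path from s1 leads to s2, s6, s10; the other 10 states are all reachable.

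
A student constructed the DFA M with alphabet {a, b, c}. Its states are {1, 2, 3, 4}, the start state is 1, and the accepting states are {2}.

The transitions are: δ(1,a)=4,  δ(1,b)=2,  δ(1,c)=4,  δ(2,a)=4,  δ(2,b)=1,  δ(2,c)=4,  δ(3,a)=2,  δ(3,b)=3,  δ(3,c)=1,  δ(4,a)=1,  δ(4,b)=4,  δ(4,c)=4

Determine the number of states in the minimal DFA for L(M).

3

States {3} cannot be reached from the start state, so discard them.
Start with accepting vs non-accepting: {2} | {1,4}.
Refine {1,4} on symbol b: members go to different blocks, giving {1} and {4}.
The partition is now stable with 3 blocks: {2} | {1} | {4}.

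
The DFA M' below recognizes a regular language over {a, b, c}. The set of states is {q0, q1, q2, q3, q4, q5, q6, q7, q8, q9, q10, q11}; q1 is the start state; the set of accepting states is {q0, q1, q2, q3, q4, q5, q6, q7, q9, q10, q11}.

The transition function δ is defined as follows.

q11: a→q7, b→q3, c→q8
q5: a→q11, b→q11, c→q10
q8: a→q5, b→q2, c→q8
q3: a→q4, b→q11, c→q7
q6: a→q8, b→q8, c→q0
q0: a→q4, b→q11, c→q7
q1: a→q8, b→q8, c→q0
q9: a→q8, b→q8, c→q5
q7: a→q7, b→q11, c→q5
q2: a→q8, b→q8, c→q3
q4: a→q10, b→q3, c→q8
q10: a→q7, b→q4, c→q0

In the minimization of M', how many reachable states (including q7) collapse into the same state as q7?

States {q6,q9} cannot be reached from the start state, so discard them.
P0 = {q0,q1,q2,q3,q4,q5,q7,q10,q11} | {q8}.
Split {q0,q1,q2,q3,q4,q5,q7,q10,q11} by δ(·,a) → {q0,q3,q4,q5,q7,q10,q11} and {q1,q2}.
Refine {q0,q3,q4,q5,q7,q10,q11} on symbol c: members go to different blocks, giving {q0,q3,q5,q7,q10} and {q4,q11}.
Refine {q0,q3,q5,q7,q10} on symbol a: members go to different blocks, giving {q0,q3,q5} and {q7,q10}.
No further refinement is possible. Final partition (5 blocks): {q0,q3,q5} | {q8} | {q1,q2} | {q4,q11} | {q7,q10}.
The equivalence class containing q7 is {q7,q10}, of size 2.

2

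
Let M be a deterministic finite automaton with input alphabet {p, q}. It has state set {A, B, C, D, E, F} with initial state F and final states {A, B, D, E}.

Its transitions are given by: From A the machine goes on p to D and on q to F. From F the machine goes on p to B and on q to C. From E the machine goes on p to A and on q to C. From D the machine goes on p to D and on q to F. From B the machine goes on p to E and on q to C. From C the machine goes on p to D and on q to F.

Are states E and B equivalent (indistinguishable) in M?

All states are reachable from the start state.
Start with accepting vs non-accepting: {A,B,D,E} | {C,F}.
The partition is now stable with 2 blocks: {A,B,D,E} | {C,F}.
E and B lie in the same block of the stable partition, so they are equivalent — no string distinguishes them.

Yes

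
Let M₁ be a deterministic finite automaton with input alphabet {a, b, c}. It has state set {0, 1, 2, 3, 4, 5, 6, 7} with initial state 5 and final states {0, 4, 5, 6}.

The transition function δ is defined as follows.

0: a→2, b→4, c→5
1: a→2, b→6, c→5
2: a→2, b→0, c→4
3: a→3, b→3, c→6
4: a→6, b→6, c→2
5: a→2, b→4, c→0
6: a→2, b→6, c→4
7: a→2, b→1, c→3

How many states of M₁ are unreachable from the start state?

3

No path from 5 leads to 1, 3, 7; the other 5 states are all reachable.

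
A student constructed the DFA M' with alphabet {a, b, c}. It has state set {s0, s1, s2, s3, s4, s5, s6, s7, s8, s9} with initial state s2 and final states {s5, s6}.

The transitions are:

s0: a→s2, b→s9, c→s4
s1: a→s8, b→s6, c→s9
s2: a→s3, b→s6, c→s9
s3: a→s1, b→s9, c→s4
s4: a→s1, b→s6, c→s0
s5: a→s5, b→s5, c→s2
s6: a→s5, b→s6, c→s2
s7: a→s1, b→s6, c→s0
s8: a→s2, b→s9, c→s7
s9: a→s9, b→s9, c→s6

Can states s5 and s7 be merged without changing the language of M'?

No

Initial partition by acceptance: {s5,s6} | {s0,s1,s2,s3,s4,s7,s8,s9}.
Split {s0,s1,s2,s3,s4,s7,s8,s9} by δ(·,b) → {s0,s3,s8,s9} and {s1,s2,s4,s7}.
Refine {s0,s3,s8,s9} on symbol a: members go to different blocks, giving {s0,s3,s8} and {s9}.
Split {s1,s2,s4,s7} by δ(·,a) → {s1,s2} and {s4,s7}.
The partition is now stable with 5 blocks: {s5,s6} | {s0,s3,s8} | {s1,s2} | {s9} | {s4,s7}.
s5 and s7 end up in different blocks, so they are distinguishable. For instance, the string 'ε' is accepted from only s5.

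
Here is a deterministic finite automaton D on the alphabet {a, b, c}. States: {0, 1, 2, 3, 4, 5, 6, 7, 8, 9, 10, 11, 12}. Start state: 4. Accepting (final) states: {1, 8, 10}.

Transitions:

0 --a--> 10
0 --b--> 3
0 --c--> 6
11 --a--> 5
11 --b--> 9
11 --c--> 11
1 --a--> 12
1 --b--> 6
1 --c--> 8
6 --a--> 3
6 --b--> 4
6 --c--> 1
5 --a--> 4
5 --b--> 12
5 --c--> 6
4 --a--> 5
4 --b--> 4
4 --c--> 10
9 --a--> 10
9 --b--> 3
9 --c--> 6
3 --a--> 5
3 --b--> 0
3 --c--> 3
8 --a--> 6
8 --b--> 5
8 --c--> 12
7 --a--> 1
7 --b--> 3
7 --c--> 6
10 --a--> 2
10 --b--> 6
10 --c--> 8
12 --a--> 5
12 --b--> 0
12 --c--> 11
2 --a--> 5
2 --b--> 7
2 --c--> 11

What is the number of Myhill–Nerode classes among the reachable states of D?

Every state is reachable, so we keep all 13.
Initial partition by acceptance: {1,8,10} | {0,2,3,4,5,6,7,9,11,12}.
Refine {1,8,10} on symbol c: members go to different blocks, giving {1,10} and {8}.
Split {0,2,3,4,5,6,7,9,11,12} by δ(·,a) → {2,3,4,5,6,11,12} and {0,7,9}.
Split {2,3,4,5,6,11,12} by δ(·,b) → {2,3,11,12} and {4,5,6}.
On input a, block {4,5,6} splits into {4,5} and {6}.
Refine {4,5} on symbol b: members go to different blocks, giving {4} and {5}.
Stable partition: {1,10} | {2,3,11,12} | {8} | {0,7,9} | {4} | {6} | {5} — 7 equivalence classes.

7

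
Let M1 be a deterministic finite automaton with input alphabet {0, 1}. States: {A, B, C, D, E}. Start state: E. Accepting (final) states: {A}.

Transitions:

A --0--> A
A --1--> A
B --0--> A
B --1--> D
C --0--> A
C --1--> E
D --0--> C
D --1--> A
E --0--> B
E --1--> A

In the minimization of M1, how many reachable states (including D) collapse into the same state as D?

2

All states are reachable from the start state.
Initial partition by acceptance: {A} | {B,C,D,E}.
Refine {B,C,D,E} on symbol 0: members go to different blocks, giving {B,C} and {D,E}.
The partition is now stable with 3 blocks: {A} | {B,C} | {D,E}.
State D belongs to the block {D,E}, which has 2 states.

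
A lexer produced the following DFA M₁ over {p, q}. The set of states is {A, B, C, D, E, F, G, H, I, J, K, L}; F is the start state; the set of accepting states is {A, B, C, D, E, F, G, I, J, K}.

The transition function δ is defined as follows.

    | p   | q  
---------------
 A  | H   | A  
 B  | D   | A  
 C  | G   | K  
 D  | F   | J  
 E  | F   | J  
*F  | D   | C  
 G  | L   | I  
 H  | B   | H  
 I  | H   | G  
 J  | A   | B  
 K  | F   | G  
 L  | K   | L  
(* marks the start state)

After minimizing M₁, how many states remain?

5

First remove the unreachable states {E}; 11 states remain.
Start with accepting vs non-accepting: {A,B,C,D,F,G,I,J,K} | {H,L}.
Refine {A,B,C,D,F,G,I,J,K} on symbol p: members go to different blocks, giving {B,C,D,F,J,K} and {A,G,I}.
Split {B,C,D,F,J,K} by δ(·,p) → {B,D,F,K} and {C,J}.
On input q, block {B,D,F,K} splits into {B,K} and {D,F}.
The partition is now stable with 5 blocks: {B,K} | {H,L} | {A,G,I} | {C,J} | {D,F}.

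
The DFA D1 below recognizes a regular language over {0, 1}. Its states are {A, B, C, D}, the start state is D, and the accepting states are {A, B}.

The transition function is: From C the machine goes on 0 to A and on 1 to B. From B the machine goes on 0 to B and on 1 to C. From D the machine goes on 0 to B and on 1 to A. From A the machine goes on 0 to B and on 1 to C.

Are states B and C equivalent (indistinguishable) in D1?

Every state is reachable, so we keep all 4.
Initial partition by acceptance: {A,B} | {C,D}.
No further refinement is possible. Final partition (2 blocks): {A,B} | {C,D}.
B and C end up in different blocks, so they are distinguishable. For instance, the string 'ε' is accepted from only B.

No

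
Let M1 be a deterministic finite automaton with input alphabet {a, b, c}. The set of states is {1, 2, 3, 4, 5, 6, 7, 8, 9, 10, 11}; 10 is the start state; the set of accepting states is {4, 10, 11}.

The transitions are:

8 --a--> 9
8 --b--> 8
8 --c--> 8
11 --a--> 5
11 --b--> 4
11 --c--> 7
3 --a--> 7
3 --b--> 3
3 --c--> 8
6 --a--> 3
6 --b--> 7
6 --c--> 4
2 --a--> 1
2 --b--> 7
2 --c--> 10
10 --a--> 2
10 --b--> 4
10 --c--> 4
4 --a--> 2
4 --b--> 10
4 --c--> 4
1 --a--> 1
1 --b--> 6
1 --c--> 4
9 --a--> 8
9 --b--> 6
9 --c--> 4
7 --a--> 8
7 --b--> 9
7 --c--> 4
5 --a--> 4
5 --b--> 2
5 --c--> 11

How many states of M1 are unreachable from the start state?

2

Starting at 10 and following transitions, the reachable set is {1, 2, 3, 4, 6, 7, 8, 9, 10}. That leaves 5, 11 unreachable — 2 in total.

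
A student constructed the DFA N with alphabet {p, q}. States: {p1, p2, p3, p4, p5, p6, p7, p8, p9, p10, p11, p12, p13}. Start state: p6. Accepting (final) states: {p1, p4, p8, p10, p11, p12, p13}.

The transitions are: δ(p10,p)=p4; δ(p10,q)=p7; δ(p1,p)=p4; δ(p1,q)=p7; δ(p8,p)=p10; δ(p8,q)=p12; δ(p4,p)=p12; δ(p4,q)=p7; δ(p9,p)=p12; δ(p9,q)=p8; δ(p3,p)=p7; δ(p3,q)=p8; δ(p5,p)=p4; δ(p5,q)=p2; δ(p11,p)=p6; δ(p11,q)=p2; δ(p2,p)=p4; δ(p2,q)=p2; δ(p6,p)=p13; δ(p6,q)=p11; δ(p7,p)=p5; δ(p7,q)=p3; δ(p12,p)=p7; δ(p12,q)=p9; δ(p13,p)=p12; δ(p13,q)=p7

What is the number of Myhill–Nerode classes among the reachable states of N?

Reachable states from the start: {p2,p3,p4,p5,p6,p7,p8,p9,p10,p11,p12,p13}. Unreachable: {p1} — drop them.
Initial partition by acceptance: {p4,p8,p10,p11,p12,p13} | {p2,p3,p5,p6,p7,p9}.
Split {p4,p8,p10,p11,p12,p13} by δ(·,p) → {p4,p8,p10,p13} and {p11,p12}.
Split {p4,p8,p10,p13} by δ(·,p) → {p4,p13} and {p8,p10}.
Refine {p2,p3,p5,p6,p7,p9} on symbol p: members go to different blocks, giving {p2,p5,p6} and {p3,p7} and {p9}.
Refine {p2,p5,p6} on symbol q: members go to different blocks, giving {p2,p5} and {p6}.
On input p, block {p11,p12} splits into {p11} and {p12}.
Refine {p8,p10} on symbol p: members go to different blocks, giving {p8} and {p10}.
On input p, block {p3,p7} splits into {p3} and {p7}.
The partition is now stable with 10 blocks: {p4,p13} | {p2,p5} | {p11} | {p8} | {p3} | {p9} | {p6} | {p12} | {p10} | {p7}.

10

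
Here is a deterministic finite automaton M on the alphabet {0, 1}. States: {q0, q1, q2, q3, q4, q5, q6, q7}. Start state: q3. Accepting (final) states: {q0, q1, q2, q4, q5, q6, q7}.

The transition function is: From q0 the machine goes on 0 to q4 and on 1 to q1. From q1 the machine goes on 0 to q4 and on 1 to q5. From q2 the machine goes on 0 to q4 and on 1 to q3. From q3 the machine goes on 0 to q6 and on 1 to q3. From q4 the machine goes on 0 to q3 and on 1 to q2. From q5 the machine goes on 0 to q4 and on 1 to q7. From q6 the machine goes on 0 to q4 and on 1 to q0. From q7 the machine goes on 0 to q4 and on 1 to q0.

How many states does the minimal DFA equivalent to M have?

4

All states are reachable from the start state.
Start with accepting vs non-accepting: {q0,q1,q2,q4,q5,q6,q7} | {q3}.
On input 0, block {q0,q1,q2,q4,q5,q6,q7} splits into {q0,q1,q2,q5,q6,q7} and {q4}.
Split {q0,q1,q2,q5,q6,q7} by δ(·,1) → {q0,q1,q5,q6,q7} and {q2}.
The partition is now stable with 4 blocks: {q0,q1,q5,q6,q7} | {q3} | {q4} | {q2}.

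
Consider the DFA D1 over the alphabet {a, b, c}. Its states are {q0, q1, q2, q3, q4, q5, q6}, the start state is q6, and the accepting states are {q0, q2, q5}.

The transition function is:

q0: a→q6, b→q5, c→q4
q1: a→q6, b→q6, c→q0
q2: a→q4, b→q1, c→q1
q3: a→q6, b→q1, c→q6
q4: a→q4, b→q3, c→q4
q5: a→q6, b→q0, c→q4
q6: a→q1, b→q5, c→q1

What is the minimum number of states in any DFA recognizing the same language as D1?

5

States {q2} cannot be reached from the start state, so discard them.
P0 = {q0,q5} | {q1,q3,q4,q6}.
Split {q1,q3,q4,q6} by δ(·,b) → {q1,q3,q4} and {q6}.
On input a, block {q1,q3,q4} splits into {q1,q3} and {q4}.
On input b, block {q1,q3} splits into {q1} and {q3}.
Stable partition: {q0,q5} | {q1} | {q6} | {q4} | {q3} — 5 equivalence classes.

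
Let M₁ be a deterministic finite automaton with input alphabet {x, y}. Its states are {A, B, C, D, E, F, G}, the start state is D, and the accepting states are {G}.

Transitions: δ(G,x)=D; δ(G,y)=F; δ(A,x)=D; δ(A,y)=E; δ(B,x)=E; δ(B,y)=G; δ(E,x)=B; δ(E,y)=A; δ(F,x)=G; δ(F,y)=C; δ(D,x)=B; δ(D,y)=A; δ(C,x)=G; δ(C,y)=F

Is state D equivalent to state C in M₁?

Every state is reachable, so we keep all 7.
Start with accepting vs non-accepting: {G} | {A,B,C,D,E,F}.
On input x, block {A,B,C,D,E,F} splits into {A,B,D,E} and {C,F}.
Refine {A,B,D,E} on symbol y: members go to different blocks, giving {A,D,E} and {B}.
Refine {A,D,E} on symbol x: members go to different blocks, giving {D,E} and {A}.
The partition is now stable with 5 blocks: {G} | {D,E} | {C,F} | {B} | {A}.
D and C end up in different blocks, so they are distinguishable. For instance, the string 'x' is accepted from only C.

No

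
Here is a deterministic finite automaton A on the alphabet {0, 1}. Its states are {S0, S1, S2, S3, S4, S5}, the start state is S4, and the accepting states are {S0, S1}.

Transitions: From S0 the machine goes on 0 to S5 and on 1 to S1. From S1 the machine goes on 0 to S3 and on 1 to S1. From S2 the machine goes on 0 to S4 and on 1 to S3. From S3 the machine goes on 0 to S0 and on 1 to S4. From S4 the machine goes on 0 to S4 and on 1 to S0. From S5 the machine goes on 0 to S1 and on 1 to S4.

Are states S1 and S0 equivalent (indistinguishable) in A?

First remove the unreachable states {S2}; 5 states remain.
P0 = {S0,S1} | {S3,S4,S5}.
Split {S3,S4,S5} by δ(·,0) → {S3,S5} and {S4}.
The partition is now stable with 3 blocks: {S0,S1} | {S3,S5} | {S4}.
S1 and S0 lie in the same block of the stable partition, so they are equivalent — no string distinguishes them.

Yes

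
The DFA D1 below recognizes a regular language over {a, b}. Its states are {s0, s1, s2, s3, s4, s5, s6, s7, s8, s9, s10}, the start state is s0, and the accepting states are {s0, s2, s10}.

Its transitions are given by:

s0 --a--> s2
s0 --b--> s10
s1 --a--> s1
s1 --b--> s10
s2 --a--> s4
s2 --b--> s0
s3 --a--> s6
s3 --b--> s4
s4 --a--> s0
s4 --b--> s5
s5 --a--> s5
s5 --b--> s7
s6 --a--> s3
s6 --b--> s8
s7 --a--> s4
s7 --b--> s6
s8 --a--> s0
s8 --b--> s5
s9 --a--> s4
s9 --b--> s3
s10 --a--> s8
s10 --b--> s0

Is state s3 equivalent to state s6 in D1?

Reachable states from the start: {s0,s2,s3,s4,s5,s6,s7,s8,s10}. Unreachable: {s1,s9} — drop them.
Start with accepting vs non-accepting: {s0,s2,s10} | {s3,s4,s5,s6,s7,s8}.
On input a, block {s0,s2,s10} splits into {s2,s10} and {s0}.
Split {s3,s4,s5,s6,s7,s8} by δ(·,a) → {s3,s5,s6,s7} and {s4,s8}.
Split {s3,s5,s6,s7} by δ(·,a) → {s3,s5,s6} and {s7}.
Split {s3,s5,s6} by δ(·,b) → {s3,s6} and {s5}.
No further refinement is possible. Final partition (6 blocks): {s2,s10} | {s3,s6} | {s0} | {s4,s8} | {s7} | {s5}.
s3 and s6 lie in the same block of the stable partition, so they are equivalent — no string distinguishes them.

Yes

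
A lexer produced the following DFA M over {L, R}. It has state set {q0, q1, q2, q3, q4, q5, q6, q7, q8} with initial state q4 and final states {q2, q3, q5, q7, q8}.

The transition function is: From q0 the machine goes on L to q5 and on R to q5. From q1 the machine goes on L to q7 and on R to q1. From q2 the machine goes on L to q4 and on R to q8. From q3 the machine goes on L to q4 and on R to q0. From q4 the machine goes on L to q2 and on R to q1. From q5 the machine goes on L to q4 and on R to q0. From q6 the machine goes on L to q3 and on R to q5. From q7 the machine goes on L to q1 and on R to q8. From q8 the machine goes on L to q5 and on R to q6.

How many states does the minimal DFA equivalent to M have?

P0 = {q2,q3,q5,q7,q8} | {q0,q1,q4,q6}.
On input L, block {q2,q3,q5,q7,q8} splits into {q2,q3,q5,q7} and {q8}.
On input R, block {q2,q3,q5,q7} splits into {q2,q7} and {q3,q5}.
On input L, block {q0,q1,q4,q6} splits into {q0,q6} and {q1,q4}.
No further refinement is possible. Final partition (5 blocks): {q2,q7} | {q0,q6} | {q8} | {q3,q5} | {q1,q4}.

5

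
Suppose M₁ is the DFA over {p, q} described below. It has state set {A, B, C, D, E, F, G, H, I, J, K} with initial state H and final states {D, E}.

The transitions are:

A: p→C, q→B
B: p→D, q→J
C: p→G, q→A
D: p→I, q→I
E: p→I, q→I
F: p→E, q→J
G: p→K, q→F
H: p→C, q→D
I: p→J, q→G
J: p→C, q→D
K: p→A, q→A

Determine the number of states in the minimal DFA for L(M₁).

6

Every state is reachable, so we keep all 11.
P0 = {D,E} | {A,B,C,F,G,H,I,J,K}.
Split {A,B,C,F,G,H,I,J,K} by δ(·,p) → {A,C,G,H,I,J,K} and {B,F}.
On input q, block {A,C,G,H,I,J,K} splits into {C,I,K} and {A,G} and {H,J}.
Refine {C,I,K} on symbol p: members go to different blocks, giving {C,K} and {I}.
Stable partition: {D,E} | {C,K} | {B,F} | {A,G} | {H,J} | {I} — 6 equivalence classes.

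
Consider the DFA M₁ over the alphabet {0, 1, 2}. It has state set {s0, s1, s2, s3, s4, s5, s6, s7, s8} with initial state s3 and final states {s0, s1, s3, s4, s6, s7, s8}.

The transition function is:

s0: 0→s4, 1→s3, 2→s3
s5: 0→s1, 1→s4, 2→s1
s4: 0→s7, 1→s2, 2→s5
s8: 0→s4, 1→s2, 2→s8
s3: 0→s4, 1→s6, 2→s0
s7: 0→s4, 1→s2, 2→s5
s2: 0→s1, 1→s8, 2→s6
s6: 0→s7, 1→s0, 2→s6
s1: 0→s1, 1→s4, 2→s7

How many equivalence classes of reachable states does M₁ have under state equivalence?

6

All states are reachable from the start state.
Start with accepting vs non-accepting: {s0,s1,s3,s4,s6,s7,s8} | {s2,s5}.
Split {s0,s1,s3,s4,s6,s7,s8} by δ(·,1) → {s0,s1,s3,s6} and {s4,s7,s8}.
Split {s0,s1,s3,s6} by δ(·,0) → {s0,s3,s6} and {s1}.
Split {s2,s5} by δ(·,2) → {s2} and {s5}.
Split {s4,s7,s8} by δ(·,2) → {s4,s7} and {s8}.
The partition is now stable with 6 blocks: {s0,s3,s6} | {s2} | {s4,s7} | {s1} | {s5} | {s8}.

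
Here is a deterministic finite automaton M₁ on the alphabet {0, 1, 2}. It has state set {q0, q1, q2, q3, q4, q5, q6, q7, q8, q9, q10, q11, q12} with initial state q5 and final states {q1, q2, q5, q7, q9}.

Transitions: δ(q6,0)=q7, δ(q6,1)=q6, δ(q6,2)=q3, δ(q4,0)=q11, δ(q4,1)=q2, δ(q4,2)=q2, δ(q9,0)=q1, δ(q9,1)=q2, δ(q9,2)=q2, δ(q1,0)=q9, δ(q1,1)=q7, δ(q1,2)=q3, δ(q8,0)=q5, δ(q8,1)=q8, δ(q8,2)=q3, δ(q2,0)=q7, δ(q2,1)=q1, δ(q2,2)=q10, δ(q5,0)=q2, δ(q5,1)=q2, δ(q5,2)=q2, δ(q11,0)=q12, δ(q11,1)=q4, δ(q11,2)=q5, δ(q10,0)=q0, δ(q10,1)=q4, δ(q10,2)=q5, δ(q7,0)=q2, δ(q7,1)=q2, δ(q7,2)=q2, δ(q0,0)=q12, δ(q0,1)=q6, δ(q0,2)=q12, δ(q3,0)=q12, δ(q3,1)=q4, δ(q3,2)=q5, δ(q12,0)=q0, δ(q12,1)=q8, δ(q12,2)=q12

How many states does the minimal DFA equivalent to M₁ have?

All states are reachable from the start state.
Initial partition by acceptance: {q1,q2,q5,q7,q9} | {q0,q3,q4,q6,q8,q10,q11,q12}.
Split {q1,q2,q5,q7,q9} by δ(·,2) → {q5,q7,q9} and {q1,q2}.
Split {q0,q3,q4,q6,q8,q10,q11,q12} by δ(·,0) → {q0,q3,q4,q10,q11,q12} and {q6,q8}.
On input 1, block {q0,q3,q4,q10,q11,q12} splits into {q3,q10,q11} and {q0,q12} and {q4}.
Split {q1,q2} by δ(·,1) → {q1} and {q2}.
On input 0, block {q5,q7,q9} splits into {q5,q7} and {q9}.
The partition is now stable with 8 blocks: {q5,q7} | {q3,q10,q11} | {q1} | {q6,q8} | {q0,q12} | {q4} | {q2} | {q9}.

8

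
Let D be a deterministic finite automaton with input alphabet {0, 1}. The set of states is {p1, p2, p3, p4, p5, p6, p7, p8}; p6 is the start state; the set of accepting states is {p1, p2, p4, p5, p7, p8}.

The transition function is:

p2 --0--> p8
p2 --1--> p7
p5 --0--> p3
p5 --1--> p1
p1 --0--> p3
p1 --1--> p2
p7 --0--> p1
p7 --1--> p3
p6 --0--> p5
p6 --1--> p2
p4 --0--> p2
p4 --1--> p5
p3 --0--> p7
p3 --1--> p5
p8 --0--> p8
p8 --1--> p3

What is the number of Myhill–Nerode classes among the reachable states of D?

Reachable states from the start: {p1,p2,p3,p5,p6,p7,p8}. Unreachable: {p4} — drop them.
Start with accepting vs non-accepting: {p1,p2,p5,p7,p8} | {p3,p6}.
Split {p1,p2,p5,p7,p8} by δ(·,0) → {p2,p7,p8} and {p1,p5}.
On input 0, block {p2,p7,p8} splits into {p2,p8} and {p7}.
Refine {p2,p8} on symbol 1: members go to different blocks, giving {p2} and {p8}.
Split {p3,p6} by δ(·,0) → {p3} and {p6}.
Refine {p1,p5} on symbol 1: members go to different blocks, giving {p1} and {p5}.
Stable partition: {p2} | {p3} | {p1} | {p7} | {p8} | {p6} | {p5} — 7 equivalence classes.

7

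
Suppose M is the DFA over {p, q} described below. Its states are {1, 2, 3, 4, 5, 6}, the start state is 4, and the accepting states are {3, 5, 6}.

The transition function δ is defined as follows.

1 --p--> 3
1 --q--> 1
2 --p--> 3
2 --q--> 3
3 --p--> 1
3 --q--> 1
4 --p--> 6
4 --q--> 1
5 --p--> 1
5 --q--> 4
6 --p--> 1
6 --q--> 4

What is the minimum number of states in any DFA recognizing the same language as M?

2

States {2,5} cannot be reached from the start state, so discard them.
P0 = {3,6} | {1,4}.
Stable partition: {3,6} | {1,4} — 2 equivalence classes.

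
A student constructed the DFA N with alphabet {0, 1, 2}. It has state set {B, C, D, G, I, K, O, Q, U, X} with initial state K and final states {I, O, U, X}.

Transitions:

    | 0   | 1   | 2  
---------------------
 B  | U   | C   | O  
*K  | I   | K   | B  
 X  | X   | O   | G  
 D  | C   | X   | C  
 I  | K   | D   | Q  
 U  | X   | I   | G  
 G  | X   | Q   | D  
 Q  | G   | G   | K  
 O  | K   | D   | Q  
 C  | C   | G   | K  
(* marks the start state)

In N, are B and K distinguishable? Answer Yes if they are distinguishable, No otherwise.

Every state is reachable, so we keep all 10.
Start with accepting vs non-accepting: {I,O,U,X} | {B,C,D,G,K,Q}.
Split {I,O,U,X} by δ(·,0) → {I,O} and {U,X}.
Refine {B,C,D,G,K,Q} on symbol 0: members go to different blocks, giving {C,D,Q} and {B,G} and {K}.
Split {C,D,Q} by δ(·,0) → {C,D} and {Q}.
Refine {C,D} on symbol 1: members go to different blocks, giving {C} and {D}.
On input 1, block {B,G} splits into {G} and {B}.
Stable partition: {I,O} | {C} | {U,X} | {G} | {K} | {Q} | {D} | {B} — 8 equivalence classes.
B and K end up in different blocks, so they are distinguishable. For instance, the string '2' is accepted from only B.

Yes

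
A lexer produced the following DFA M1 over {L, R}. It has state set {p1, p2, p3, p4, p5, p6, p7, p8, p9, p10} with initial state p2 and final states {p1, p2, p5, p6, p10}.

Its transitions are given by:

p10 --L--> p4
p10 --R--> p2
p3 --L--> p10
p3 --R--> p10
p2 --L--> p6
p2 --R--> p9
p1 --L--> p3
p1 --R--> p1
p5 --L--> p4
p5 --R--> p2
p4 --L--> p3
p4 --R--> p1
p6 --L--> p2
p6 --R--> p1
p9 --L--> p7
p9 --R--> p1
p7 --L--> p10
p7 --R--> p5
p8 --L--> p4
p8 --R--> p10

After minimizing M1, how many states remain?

6

Reachable states from the start: {p1,p2,p3,p4,p5,p6,p7,p9,p10}. Unreachable: {p8} — drop them.
Start with accepting vs non-accepting: {p1,p2,p5,p6,p10} | {p3,p4,p7,p9}.
Refine {p1,p2,p5,p6,p10} on symbol L: members go to different blocks, giving {p1,p5,p10} and {p2,p6}.
Split {p1,p5,p10} by δ(·,R) → {p5,p10} and {p1}.
Refine {p3,p4,p7,p9} on symbol L: members go to different blocks, giving {p3,p7} and {p4,p9}.
Refine {p2,p6} on symbol R: members go to different blocks, giving {p2} and {p6}.
Stable partition: {p5,p10} | {p3,p7} | {p2} | {p1} | {p4,p9} | {p6} — 6 equivalence classes.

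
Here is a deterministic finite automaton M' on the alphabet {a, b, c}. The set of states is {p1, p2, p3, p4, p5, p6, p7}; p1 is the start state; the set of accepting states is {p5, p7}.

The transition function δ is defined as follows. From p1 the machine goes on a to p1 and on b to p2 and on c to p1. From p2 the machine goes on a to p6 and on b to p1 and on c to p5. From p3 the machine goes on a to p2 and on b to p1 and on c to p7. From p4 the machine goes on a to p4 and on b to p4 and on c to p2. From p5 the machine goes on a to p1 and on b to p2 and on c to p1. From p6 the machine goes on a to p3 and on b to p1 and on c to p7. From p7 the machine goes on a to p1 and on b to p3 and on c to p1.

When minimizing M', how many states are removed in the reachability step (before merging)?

1

BFS from p1 reaches {p1, p2, p3, p5, p6, p7}; the 1 state(s) p4 are never visited.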